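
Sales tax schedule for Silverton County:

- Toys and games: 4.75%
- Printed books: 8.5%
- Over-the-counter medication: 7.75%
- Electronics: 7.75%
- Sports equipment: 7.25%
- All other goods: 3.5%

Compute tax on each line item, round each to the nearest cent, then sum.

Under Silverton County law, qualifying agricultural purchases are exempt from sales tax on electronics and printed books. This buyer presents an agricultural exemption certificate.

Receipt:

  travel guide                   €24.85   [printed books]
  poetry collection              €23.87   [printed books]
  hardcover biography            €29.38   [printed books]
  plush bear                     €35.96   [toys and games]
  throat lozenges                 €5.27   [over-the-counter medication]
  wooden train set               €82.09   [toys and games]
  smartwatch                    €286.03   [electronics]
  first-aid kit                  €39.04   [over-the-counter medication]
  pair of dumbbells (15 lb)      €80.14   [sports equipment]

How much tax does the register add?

€14.86

Travel guide €24.85: printed books, buyer-exempt → 0% → €0.00
Poetry collection €23.87: printed books, buyer-exempt → 0% → €0.00
Hardcover biography €29.38: printed books, buyer-exempt → 0% → €0.00
Plush bear €35.96: toys and games → 4.75% → €1.71
Throat lozenges €5.27: over-the-counter medication → 7.75% → €0.41
Wooden train set €82.09: toys and games → 4.75% → €3.90
Smartwatch €286.03: electronics, buyer-exempt → 0% → €0.00
First-aid kit €39.04: over-the-counter medication → 7.75% → €3.03
Pair of dumbbells (15 lb) €80.14: sports equipment → 7.25% → €5.81
Total tax = €1.71 + €0.41 + €3.90 + €3.03 + €5.81 = €14.86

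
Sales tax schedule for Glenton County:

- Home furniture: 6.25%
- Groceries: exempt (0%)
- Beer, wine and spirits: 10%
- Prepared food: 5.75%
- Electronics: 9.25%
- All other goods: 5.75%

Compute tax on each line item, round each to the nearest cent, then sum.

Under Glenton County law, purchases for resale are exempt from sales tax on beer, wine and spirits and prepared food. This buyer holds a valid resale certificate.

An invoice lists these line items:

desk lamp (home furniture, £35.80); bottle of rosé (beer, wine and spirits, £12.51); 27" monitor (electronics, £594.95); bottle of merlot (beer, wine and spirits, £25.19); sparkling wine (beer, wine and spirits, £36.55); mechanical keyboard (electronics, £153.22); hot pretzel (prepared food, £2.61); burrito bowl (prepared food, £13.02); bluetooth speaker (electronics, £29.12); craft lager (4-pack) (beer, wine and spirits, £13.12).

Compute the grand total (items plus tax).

£990.22

Desk lamp £35.80: home furniture → 6.25% → £2.24
Bottle of rosé £12.51: beer, wine and spirits, buyer-exempt → 0% → £0.00
27" monitor £594.95: electronics → 9.25% → £55.03
Bottle of merlot £25.19: beer, wine and spirits, buyer-exempt → 0% → £0.00
Sparkling wine £36.55: beer, wine and spirits, buyer-exempt → 0% → £0.00
Mechanical keyboard £153.22: electronics → 9.25% → £14.17
Hot pretzel £2.61: prepared food, buyer-exempt → 0% → £0.00
Burrito bowl £13.02: prepared food, buyer-exempt → 0% → £0.00
Bluetooth speaker £29.12: electronics → 9.25% → £2.69
Craft lager (4-pack) £13.12: beer, wine and spirits, buyer-exempt → 0% → £0.00
Subtotal = £916.09; tax = £74.13; total due = £990.22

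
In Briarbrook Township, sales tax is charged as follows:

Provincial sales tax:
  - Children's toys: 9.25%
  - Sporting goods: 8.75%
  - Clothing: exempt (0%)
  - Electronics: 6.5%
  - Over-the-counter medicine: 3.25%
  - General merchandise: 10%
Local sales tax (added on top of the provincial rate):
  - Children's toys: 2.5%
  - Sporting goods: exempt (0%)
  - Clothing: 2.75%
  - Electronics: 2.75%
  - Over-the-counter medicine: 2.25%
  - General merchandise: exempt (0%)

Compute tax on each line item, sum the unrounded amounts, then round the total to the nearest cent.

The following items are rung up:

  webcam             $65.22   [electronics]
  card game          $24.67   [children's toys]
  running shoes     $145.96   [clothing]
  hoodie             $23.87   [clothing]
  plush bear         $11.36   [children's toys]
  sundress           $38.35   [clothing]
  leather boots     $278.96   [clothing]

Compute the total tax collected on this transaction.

$23.66

Webcam $65.22: electronics → 6.5% + 2.75% local = 9.25% → $6.03285
Card game $24.67: children's toys → 9.25% + 2.5% local = 11.75% → $2.898725
Running shoes $145.96: clothing → 0% + 2.75% local = 2.75% → $4.0139
Hoodie $23.87: clothing → 0% + 2.75% local = 2.75% → $0.656425
Plush bear $11.36: children's toys → 9.25% + 2.5% local = 11.75% → $1.3348
Sundress $38.35: clothing → 0% + 2.75% local = 2.75% → $1.054625
Leather boots $278.96: clothing → 0% + 2.75% local = 2.75% → $7.6714
Unrounded tax sum = $23.662725 → $23.66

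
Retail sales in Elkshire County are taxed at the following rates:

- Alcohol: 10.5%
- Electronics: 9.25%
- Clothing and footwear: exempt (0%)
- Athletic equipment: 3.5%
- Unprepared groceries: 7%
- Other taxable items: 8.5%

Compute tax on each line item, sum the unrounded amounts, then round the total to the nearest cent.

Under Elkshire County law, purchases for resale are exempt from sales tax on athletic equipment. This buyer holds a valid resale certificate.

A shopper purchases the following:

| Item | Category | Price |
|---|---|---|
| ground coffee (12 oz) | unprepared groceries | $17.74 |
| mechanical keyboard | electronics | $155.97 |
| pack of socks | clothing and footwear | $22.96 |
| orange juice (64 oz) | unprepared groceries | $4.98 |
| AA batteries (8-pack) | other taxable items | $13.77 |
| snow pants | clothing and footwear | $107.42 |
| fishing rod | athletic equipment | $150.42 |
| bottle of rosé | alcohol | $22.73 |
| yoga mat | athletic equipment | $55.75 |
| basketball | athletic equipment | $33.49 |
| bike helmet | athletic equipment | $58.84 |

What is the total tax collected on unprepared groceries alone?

$1.59

Ground coffee (12 oz) $17.74: unprepared groceries → 7% → $1.2418
Orange juice (64 oz) $4.98: unprepared groceries → 7% → $0.3486
Tax on unprepared groceries: unrounded sum = $1.5904 → $1.59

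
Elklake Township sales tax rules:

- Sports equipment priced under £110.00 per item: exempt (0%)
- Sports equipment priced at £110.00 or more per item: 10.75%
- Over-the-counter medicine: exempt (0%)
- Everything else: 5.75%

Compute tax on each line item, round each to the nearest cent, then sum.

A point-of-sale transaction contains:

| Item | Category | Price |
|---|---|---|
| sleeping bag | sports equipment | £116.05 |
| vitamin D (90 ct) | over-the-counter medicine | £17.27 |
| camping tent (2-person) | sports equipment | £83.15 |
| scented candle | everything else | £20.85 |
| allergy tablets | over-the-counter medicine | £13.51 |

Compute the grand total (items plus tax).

£264.51

Sleeping bag £116.05: sports equipment, £110.00 or more → 10.75% → £12.48
Vitamin D (90 ct) £17.27: over-the-counter medicine → 0% → £0.00
Camping tent (2-person) £83.15: sports equipment, under £110.00 → 0% → £0.00
Scented candle £20.85: everything else → 5.75% → £1.20
Allergy tablets £13.51: over-the-counter medicine → 0% → £0.00
Subtotal = £250.83; tax = £13.68; total due = £264.51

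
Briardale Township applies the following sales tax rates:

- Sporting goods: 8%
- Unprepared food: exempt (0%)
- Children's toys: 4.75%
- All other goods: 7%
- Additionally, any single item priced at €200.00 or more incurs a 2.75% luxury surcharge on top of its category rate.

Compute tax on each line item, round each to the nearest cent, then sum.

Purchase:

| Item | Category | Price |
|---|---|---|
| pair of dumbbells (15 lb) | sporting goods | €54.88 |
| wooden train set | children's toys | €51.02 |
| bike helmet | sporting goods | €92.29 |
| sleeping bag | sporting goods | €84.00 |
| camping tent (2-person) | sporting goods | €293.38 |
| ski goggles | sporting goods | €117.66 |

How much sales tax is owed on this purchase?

€61.86

Pair of dumbbells (15 lb) €54.88: sporting goods → 8% → €4.39
Wooden train set €51.02: children's toys → 4.75% → €2.42
Bike helmet €92.29: sporting goods → 8% → €7.38
Sleeping bag €84.00: sporting goods → 8% → €6.72
Camping tent (2-person) €293.38: sporting goods → 8% + 2.75% surcharge = 10.75% → €31.54
Ski goggles €117.66: sporting goods → 8% → €9.41
Total tax = €4.39 + €2.42 + €7.38 + €6.72 + €31.54 + €9.41 = €61.86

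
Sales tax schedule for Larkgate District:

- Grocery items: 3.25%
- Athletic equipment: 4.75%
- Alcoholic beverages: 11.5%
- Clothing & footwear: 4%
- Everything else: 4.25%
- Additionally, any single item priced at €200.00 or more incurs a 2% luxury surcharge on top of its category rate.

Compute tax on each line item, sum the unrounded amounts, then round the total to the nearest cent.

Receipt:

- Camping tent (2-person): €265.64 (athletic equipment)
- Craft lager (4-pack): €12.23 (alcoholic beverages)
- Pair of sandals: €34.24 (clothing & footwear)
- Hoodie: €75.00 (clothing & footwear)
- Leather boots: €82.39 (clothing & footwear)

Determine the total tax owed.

Camping tent (2-person) €265.64: athletic equipment → 4.75% + 2% surcharge = 6.75% → €17.9307
Craft lager (4-pack) €12.23: alcoholic beverages → 11.5% → €1.40645
Pair of sandals €34.24: clothing & footwear → 4% → €1.3696
Hoodie €75.00: clothing & footwear → 4% → €3.00
Leather boots €82.39: clothing & footwear → 4% → €3.2956
Unrounded tax sum = €27.00235 → €27.00

€27.00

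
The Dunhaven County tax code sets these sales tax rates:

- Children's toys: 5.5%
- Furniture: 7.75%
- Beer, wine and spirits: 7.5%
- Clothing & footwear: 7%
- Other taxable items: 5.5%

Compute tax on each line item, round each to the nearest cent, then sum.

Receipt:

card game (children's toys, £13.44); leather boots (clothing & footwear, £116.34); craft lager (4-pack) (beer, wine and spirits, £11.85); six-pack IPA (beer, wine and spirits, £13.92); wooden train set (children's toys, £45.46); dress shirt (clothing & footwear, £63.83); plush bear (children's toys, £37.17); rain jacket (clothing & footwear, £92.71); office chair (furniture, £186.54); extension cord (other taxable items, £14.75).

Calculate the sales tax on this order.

Card game £13.44: children's toys → 5.5% → £0.74
Leather boots £116.34: clothing & footwear → 7% → £8.14
Craft lager (4-pack) £11.85: beer, wine and spirits → 7.5% → £0.89
Six-pack IPA £13.92: beer, wine and spirits → 7.5% → £1.04
Wooden train set £45.46: children's toys → 5.5% → £2.50
Dress shirt £63.83: clothing & footwear → 7% → £4.47
Plush bear £37.17: children's toys → 5.5% → £2.04
Rain jacket £92.71: clothing & footwear → 7% → £6.49
Office chair £186.54: furniture → 7.75% → £14.46
Extension cord £14.75: other taxable items → 5.5% → £0.81
Total tax = £0.74 + £8.14 + £0.89 + £1.04 + £2.50 + £4.47 + £2.04 + £6.49 + £14.46 + £0.81 = £41.58

£41.58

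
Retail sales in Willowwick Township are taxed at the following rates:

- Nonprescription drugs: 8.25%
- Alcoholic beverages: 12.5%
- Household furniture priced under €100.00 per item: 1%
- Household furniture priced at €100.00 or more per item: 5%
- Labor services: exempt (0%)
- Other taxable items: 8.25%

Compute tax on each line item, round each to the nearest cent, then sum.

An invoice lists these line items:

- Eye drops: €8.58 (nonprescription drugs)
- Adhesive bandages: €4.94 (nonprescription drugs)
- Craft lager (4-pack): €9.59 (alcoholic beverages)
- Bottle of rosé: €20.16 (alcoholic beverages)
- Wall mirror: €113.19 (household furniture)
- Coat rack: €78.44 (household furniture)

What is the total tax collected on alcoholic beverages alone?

Craft lager (4-pack) €9.59: alcoholic beverages → 12.5% → €1.20
Bottle of rosé €20.16: alcoholic beverages → 12.5% → €2.52
Tax on alcoholic beverages = €1.20 + €2.52 = €3.72

€3.72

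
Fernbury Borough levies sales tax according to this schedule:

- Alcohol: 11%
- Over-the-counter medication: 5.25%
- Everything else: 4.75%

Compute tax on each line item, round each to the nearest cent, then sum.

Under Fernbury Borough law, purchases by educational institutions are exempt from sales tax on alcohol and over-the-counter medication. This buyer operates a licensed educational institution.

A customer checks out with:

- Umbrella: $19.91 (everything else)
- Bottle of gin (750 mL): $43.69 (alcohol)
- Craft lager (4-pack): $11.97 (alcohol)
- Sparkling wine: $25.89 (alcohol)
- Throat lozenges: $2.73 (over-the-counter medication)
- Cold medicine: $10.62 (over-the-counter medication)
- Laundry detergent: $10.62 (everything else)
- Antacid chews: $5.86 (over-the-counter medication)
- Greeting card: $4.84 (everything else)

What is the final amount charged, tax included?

Umbrella $19.91: everything else → 4.75% → $0.95
Bottle of gin (750 mL) $43.69: alcohol, buyer-exempt → 0% → $0.00
Craft lager (4-pack) $11.97: alcohol, buyer-exempt → 0% → $0.00
Sparkling wine $25.89: alcohol, buyer-exempt → 0% → $0.00
Throat lozenges $2.73: over-the-counter medication, buyer-exempt → 0% → $0.00
Cold medicine $10.62: over-the-counter medication, buyer-exempt → 0% → $0.00
Laundry detergent $10.62: everything else → 4.75% → $0.50
Antacid chews $5.86: over-the-counter medication, buyer-exempt → 0% → $0.00
Greeting card $4.84: everything else → 4.75% → $0.23
Subtotal = $136.13; tax = $1.68; total due = $137.81

$137.81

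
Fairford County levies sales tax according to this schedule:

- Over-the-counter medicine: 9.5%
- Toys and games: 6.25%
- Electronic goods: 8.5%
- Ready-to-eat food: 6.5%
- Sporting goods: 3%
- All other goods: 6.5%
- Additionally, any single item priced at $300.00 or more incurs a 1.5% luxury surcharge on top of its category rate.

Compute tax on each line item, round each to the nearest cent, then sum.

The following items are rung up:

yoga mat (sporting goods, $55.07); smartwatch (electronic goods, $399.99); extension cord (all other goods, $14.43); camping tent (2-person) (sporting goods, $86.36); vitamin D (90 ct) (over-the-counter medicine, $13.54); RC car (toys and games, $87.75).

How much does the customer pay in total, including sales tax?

Yoga mat $55.07: sporting goods → 3% → $1.65
Smartwatch $399.99: electronic goods → 8.5% + 1.5% surcharge = 10% → $40.00
Extension cord $14.43: all other goods → 6.5% → $0.94
Camping tent (2-person) $86.36: sporting goods → 3% → $2.59
Vitamin D (90 ct) $13.54: over-the-counter medicine → 9.5% → $1.29
RC car $87.75: toys and games → 6.25% → $5.48
Subtotal = $657.14; tax = $51.95; total due = $709.09

$709.09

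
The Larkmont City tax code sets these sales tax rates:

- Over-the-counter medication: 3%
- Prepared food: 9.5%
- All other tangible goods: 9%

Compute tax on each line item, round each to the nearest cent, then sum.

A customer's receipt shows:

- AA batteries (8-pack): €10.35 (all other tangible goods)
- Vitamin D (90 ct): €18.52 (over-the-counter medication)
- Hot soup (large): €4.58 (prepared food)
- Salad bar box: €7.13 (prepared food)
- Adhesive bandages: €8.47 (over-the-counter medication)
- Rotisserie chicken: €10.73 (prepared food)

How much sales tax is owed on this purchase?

AA batteries (8-pack) €10.35: all other tangible goods → 9% → €0.93
Vitamin D (90 ct) €18.52: over-the-counter medication → 3% → €0.56
Hot soup (large) €4.58: prepared food → 9.5% → €0.44
Salad bar box €7.13: prepared food → 9.5% → €0.68
Adhesive bandages €8.47: over-the-counter medication → 3% → €0.25
Rotisserie chicken €10.73: prepared food → 9.5% → €1.02
Total tax = €0.93 + €0.56 + €0.44 + €0.68 + €0.25 + €1.02 = €3.88

€3.88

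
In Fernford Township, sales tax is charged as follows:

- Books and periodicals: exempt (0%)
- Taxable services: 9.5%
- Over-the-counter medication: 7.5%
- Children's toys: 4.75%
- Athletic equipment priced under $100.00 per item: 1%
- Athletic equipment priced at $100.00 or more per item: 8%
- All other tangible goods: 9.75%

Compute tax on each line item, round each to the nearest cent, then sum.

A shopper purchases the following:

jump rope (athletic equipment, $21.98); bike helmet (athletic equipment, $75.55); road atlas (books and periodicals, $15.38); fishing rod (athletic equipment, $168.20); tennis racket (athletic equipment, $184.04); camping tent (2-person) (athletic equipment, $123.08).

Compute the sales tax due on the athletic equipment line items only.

Jump rope $21.98: athletic equipment, under $100.00 → 1% → $0.22
Bike helmet $75.55: athletic equipment, under $100.00 → 1% → $0.76
Fishing rod $168.20: athletic equipment, $100.00 or more → 8% → $13.46
Tennis racket $184.04: athletic equipment, $100.00 or more → 8% → $14.72
Camping tent (2-person) $123.08: athletic equipment, $100.00 or more → 8% → $9.85
Tax on athletic equipment = $0.22 + $0.76 + $13.46 + $14.72 + $9.85 = $39.01

$39.01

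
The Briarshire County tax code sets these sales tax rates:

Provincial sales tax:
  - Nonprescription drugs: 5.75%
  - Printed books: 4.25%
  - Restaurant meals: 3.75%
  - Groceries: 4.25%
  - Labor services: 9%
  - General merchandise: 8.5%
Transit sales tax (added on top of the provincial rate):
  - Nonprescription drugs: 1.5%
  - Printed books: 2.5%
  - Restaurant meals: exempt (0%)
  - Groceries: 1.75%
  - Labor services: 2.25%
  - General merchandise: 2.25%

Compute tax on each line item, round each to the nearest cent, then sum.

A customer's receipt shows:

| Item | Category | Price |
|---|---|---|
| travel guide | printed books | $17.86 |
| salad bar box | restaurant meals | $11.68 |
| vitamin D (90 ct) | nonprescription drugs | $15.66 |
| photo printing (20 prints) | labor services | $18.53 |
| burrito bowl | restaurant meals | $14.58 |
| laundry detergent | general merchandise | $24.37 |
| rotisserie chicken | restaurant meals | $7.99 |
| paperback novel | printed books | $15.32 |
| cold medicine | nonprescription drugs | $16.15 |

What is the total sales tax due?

$10.54

Travel guide $17.86: printed books → 4.25% + 2.5% transit = 6.75% → $1.21
Salad bar box $11.68: restaurant meals → 3.75% + 0% transit = 3.75% → $0.44
Vitamin D (90 ct) $15.66: nonprescription drugs → 5.75% + 1.5% transit = 7.25% → $1.14
Photo printing (20 prints) $18.53: labor services → 9% + 2.25% transit = 11.25% → $2.08
Burrito bowl $14.58: restaurant meals → 3.75% + 0% transit = 3.75% → $0.55
Laundry detergent $24.37: general merchandise → 8.5% + 2.25% transit = 10.75% → $2.62
Rotisserie chicken $7.99: restaurant meals → 3.75% + 0% transit = 3.75% → $0.30
Paperback novel $15.32: printed books → 4.25% + 2.5% transit = 6.75% → $1.03
Cold medicine $16.15: nonprescription drugs → 5.75% + 1.5% transit = 7.25% → $1.17
Total tax = $1.21 + $0.44 + $1.14 + $2.08 + $0.55 + $2.62 + $0.30 + $1.03 + $1.17 = $10.54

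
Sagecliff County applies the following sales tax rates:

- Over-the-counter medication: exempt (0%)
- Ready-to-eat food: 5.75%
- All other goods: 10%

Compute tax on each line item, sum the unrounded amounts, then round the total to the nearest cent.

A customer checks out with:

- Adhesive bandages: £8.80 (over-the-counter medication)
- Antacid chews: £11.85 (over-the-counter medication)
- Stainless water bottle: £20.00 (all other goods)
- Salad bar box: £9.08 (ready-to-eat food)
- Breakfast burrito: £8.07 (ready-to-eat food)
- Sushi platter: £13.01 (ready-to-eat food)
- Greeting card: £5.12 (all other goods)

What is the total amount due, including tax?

Adhesive bandages £8.80: over-the-counter medication → 0% → £0.00
Antacid chews £11.85: over-the-counter medication → 0% → £0.00
Stainless water bottle £20.00: all other goods → 10% → £2.00
Salad bar box £9.08: ready-to-eat food → 5.75% → £0.5221
Breakfast burrito £8.07: ready-to-eat food → 5.75% → £0.464025
Sushi platter £13.01: ready-to-eat food → 5.75% → £0.748075
Greeting card £5.12: all other goods → 10% → £0.512
Subtotal = £75.93; unrounded tax = £4.2462 → £4.25; total due = £80.18

£80.18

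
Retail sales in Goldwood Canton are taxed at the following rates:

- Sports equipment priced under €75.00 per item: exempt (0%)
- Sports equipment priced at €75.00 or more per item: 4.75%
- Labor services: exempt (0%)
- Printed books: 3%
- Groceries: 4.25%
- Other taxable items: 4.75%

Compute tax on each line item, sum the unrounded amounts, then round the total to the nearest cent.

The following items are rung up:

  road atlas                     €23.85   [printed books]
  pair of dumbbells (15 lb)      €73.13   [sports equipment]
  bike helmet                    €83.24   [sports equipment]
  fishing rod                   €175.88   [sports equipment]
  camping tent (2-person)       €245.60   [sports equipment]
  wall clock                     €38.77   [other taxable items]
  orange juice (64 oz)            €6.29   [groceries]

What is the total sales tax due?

Road atlas €23.85: printed books → 3% → €0.7155
Pair of dumbbells (15 lb) €73.13: sports equipment, under €75.00 → 0% → €0.00
Bike helmet €83.24: sports equipment, €75.00 or more → 4.75% → €3.9539
Fishing rod €175.88: sports equipment, €75.00 or more → 4.75% → €8.3543
Camping tent (2-person) €245.60: sports equipment, €75.00 or more → 4.75% → €11.666
Wall clock €38.77: other taxable items → 4.75% → €1.841575
Orange juice (64 oz) €6.29: groceries → 4.25% → €0.267325
Unrounded tax sum = €26.7986 → €26.80

€26.80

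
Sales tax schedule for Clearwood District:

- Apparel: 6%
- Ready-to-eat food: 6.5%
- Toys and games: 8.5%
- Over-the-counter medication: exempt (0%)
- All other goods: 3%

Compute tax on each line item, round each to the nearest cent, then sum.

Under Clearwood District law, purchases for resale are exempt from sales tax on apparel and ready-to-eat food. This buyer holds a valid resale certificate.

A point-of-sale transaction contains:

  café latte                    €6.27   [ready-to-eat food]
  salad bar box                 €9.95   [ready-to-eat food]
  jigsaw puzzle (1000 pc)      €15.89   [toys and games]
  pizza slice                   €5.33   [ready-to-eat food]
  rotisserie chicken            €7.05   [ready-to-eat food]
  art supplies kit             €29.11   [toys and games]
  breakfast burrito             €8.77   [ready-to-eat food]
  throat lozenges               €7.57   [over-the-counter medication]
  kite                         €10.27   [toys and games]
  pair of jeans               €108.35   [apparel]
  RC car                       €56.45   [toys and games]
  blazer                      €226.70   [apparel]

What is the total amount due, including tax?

€501.20

Café latte €6.27: ready-to-eat food, buyer-exempt → 0% → €0.00
Salad bar box €9.95: ready-to-eat food, buyer-exempt → 0% → €0.00
Jigsaw puzzle (1000 pc) €15.89: toys and games → 8.5% → €1.35
Pizza slice €5.33: ready-to-eat food, buyer-exempt → 0% → €0.00
Rotisserie chicken €7.05: ready-to-eat food, buyer-exempt → 0% → €0.00
Art supplies kit €29.11: toys and games → 8.5% → €2.47
Breakfast burrito €8.77: ready-to-eat food, buyer-exempt → 0% → €0.00
Throat lozenges €7.57: over-the-counter medication → 0% → €0.00
Kite €10.27: toys and games → 8.5% → €0.87
Pair of jeans €108.35: apparel, buyer-exempt → 0% → €0.00
RC car €56.45: toys and games → 8.5% → €4.80
Blazer €226.70: apparel, buyer-exempt → 0% → €0.00
Subtotal = €491.71; tax = €9.49; total due = €501.20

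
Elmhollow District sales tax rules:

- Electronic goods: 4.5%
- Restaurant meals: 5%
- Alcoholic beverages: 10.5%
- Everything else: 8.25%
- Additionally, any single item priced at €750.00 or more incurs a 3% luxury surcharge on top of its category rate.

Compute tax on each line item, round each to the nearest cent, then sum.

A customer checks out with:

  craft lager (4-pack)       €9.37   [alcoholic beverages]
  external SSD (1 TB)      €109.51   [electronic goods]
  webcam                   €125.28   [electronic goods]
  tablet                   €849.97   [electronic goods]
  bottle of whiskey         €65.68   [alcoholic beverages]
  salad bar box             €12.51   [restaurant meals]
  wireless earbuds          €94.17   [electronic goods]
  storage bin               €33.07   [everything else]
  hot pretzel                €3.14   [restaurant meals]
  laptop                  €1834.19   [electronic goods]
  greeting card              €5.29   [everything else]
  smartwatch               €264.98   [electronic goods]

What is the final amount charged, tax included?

Craft lager (4-pack) €9.37: alcoholic beverages → 10.5% → €0.98
External SSD (1 TB) €109.51: electronic goods → 4.5% → €4.93
Webcam €125.28: electronic goods → 4.5% → €5.64
Tablet €849.97: electronic goods → 4.5% + 3% surcharge = 7.5% → €63.75
Bottle of whiskey €65.68: alcoholic beverages → 10.5% → €6.90
Salad bar box €12.51: restaurant meals → 5% → €0.63
Wireless earbuds €94.17: electronic goods → 4.5% → €4.24
Storage bin €33.07: everything else → 8.25% → €2.73
Hot pretzel €3.14: restaurant meals → 5% → €0.16
Laptop €1834.19: electronic goods → 4.5% + 3% surcharge = 7.5% → €137.56
Greeting card €5.29: everything else → 8.25% → €0.44
Smartwatch €264.98: electronic goods → 4.5% → €11.92
Subtotal = €3407.16; tax = €239.88; total due = €3647.04

€3647.04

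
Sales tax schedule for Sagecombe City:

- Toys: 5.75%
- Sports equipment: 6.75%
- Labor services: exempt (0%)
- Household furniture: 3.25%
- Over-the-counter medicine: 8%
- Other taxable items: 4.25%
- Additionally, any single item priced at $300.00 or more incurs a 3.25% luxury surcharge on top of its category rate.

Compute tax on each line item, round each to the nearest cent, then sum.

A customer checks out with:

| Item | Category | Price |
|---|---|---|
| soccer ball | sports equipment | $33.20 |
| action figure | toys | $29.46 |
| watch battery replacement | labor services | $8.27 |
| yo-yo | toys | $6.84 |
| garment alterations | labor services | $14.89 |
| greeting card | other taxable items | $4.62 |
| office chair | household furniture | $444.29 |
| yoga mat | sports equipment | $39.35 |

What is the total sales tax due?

$36.06

Soccer ball $33.20: sports equipment → 6.75% → $2.24
Action figure $29.46: toys → 5.75% → $1.69
Watch battery replacement $8.27: labor services → 0% → $0.00
Yo-yo $6.84: toys → 5.75% → $0.39
Garment alterations $14.89: labor services → 0% → $0.00
Greeting card $4.62: other taxable items → 4.25% → $0.20
Office chair $444.29: household furniture → 3.25% + 3.25% surcharge = 6.5% → $28.88
Yoga mat $39.35: sports equipment → 6.75% → $2.66
Total tax = $2.24 + $1.69 + $0.39 + $0.20 + $28.88 + $2.66 = $36.06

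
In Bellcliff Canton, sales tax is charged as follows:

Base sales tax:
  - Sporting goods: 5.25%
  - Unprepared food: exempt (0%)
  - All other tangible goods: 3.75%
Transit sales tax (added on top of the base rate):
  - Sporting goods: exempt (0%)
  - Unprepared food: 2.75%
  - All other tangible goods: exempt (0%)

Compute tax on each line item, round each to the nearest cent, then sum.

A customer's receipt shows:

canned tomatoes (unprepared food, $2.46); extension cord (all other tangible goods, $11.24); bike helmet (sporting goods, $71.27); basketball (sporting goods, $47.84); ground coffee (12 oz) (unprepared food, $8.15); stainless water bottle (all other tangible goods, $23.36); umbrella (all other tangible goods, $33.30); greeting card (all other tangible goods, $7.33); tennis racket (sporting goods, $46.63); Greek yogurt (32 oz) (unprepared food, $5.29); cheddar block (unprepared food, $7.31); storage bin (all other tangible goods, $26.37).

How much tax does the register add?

$13.15

Canned tomatoes $2.46: unprepared food → 0% + 2.75% transit = 2.75% → $0.07
Extension cord $11.24: all other tangible goods → 3.75% + 0% transit = 3.75% → $0.42
Bike helmet $71.27: sporting goods → 5.25% + 0% transit = 5.25% → $3.74
Basketball $47.84: sporting goods → 5.25% + 0% transit = 5.25% → $2.51
Ground coffee (12 oz) $8.15: unprepared food → 0% + 2.75% transit = 2.75% → $0.22
Stainless water bottle $23.36: all other tangible goods → 3.75% + 0% transit = 3.75% → $0.88
Umbrella $33.30: all other tangible goods → 3.75% + 0% transit = 3.75% → $1.25
Greeting card $7.33: all other tangible goods → 3.75% + 0% transit = 3.75% → $0.27
Tennis racket $46.63: sporting goods → 5.25% + 0% transit = 5.25% → $2.45
Greek yogurt (32 oz) $5.29: unprepared food → 0% + 2.75% transit = 2.75% → $0.15
Cheddar block $7.31: unprepared food → 0% + 2.75% transit = 2.75% → $0.20
Storage bin $26.37: all other tangible goods → 3.75% + 0% transit = 3.75% → $0.99
Total tax = $0.07 + $0.42 + $3.74 + $2.51 + $0.22 + $0.88 + $1.25 + $0.27 + $2.45 + $0.15 + $0.20 + $0.99 = $13.15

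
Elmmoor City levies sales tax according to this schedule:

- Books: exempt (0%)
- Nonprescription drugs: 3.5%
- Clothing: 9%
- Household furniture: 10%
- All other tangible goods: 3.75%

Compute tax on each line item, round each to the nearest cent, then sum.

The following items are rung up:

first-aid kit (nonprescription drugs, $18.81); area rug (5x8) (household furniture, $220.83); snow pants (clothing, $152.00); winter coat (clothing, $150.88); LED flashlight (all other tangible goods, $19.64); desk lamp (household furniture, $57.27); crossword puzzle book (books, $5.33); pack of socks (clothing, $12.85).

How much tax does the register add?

First-aid kit $18.81: nonprescription drugs → 3.5% → $0.66
Area rug (5x8) $220.83: household furniture → 10% → $22.08
Snow pants $152.00: clothing → 9% → $13.68
Winter coat $150.88: clothing → 9% → $13.58
LED flashlight $19.64: all other tangible goods → 3.75% → $0.74
Desk lamp $57.27: household furniture → 10% → $5.73
Crossword puzzle book $5.33: books → 0% → $0.00
Pack of socks $12.85: clothing → 9% → $1.16
Total tax = $0.66 + $22.08 + $13.68 + $13.58 + $0.74 + $5.73 + $1.16 = $57.63

$57.63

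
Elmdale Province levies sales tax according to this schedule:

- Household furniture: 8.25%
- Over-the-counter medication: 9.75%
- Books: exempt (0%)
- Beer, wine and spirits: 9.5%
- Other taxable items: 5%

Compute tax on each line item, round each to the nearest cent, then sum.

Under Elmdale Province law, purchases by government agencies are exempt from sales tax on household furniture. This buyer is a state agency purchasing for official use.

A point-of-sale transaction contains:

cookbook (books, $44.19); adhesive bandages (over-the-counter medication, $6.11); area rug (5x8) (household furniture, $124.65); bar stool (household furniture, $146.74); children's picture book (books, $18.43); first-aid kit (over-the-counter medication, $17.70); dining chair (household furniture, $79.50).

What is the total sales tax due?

$2.33

Cookbook $44.19: books → 0% → $0.00
Adhesive bandages $6.11: over-the-counter medication → 9.75% → $0.60
Area rug (5x8) $124.65: household furniture, buyer-exempt → 0% → $0.00
Bar stool $146.74: household furniture, buyer-exempt → 0% → $0.00
Children's picture book $18.43: books → 0% → $0.00
First-aid kit $17.70: over-the-counter medication → 9.75% → $1.73
Dining chair $79.50: household furniture, buyer-exempt → 0% → $0.00
Total tax = $0.60 + $1.73 = $2.33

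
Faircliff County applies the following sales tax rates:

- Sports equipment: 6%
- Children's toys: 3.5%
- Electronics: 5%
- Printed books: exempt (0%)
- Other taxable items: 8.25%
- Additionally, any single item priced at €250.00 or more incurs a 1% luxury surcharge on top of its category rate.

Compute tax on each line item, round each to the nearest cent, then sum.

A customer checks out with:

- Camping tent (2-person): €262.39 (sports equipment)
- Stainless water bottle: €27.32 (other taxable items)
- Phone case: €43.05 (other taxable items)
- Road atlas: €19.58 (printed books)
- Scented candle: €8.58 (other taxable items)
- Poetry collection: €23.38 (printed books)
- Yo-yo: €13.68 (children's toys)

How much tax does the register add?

€25.36

Camping tent (2-person) €262.39: sports equipment → 6% + 1% surcharge = 7% → €18.37
Stainless water bottle €27.32: other taxable items → 8.25% → €2.25
Phone case €43.05: other taxable items → 8.25% → €3.55
Road atlas €19.58: printed books → 0% → €0.00
Scented candle €8.58: other taxable items → 8.25% → €0.71
Poetry collection €23.38: printed books → 0% → €0.00
Yo-yo €13.68: children's toys → 3.5% → €0.48
Total tax = €18.37 + €2.25 + €3.55 + €0.71 + €0.48 = €25.36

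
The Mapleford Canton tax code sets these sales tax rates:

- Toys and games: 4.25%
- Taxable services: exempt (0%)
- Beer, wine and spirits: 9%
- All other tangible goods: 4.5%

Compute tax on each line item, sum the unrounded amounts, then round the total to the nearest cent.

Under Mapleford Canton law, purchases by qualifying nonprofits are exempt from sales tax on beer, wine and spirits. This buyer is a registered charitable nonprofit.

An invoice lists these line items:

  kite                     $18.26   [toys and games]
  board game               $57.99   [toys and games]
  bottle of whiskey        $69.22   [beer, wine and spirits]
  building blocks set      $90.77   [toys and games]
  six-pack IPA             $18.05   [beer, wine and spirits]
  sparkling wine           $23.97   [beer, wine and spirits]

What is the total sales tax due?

Kite $18.26: toys and games → 4.25% → $0.77605
Board game $57.99: toys and games → 4.25% → $2.464575
Bottle of whiskey $69.22: beer, wine and spirits, buyer-exempt → 0% → $0.00
Building blocks set $90.77: toys and games → 4.25% → $3.857725
Six-pack IPA $18.05: beer, wine and spirits, buyer-exempt → 0% → $0.00
Sparkling wine $23.97: beer, wine and spirits, buyer-exempt → 0% → $0.00
Unrounded tax sum = $7.09835 → $7.10

$7.10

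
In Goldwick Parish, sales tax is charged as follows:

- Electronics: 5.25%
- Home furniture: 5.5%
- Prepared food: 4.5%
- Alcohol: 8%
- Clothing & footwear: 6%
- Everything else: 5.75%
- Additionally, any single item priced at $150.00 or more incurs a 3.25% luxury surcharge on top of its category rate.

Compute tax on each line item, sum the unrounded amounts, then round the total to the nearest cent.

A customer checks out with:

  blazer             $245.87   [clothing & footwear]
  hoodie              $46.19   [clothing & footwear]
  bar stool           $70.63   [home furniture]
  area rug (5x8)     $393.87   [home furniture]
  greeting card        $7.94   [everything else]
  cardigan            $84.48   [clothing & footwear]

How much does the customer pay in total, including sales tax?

Blazer $245.87: clothing & footwear → 6% + 3.25% surcharge = 9.25% → $22.742975
Hoodie $46.19: clothing & footwear → 6% → $2.7714
Bar stool $70.63: home furniture → 5.5% → $3.88465
Area rug (5x8) $393.87: home furniture → 5.5% + 3.25% surcharge = 8.75% → $34.463625
Greeting card $7.94: everything else → 5.75% → $0.45655
Cardigan $84.48: clothing & footwear → 6% → $5.0688
Subtotal = $848.98; unrounded tax = $69.388 → $69.39; total due = $918.37

$918.37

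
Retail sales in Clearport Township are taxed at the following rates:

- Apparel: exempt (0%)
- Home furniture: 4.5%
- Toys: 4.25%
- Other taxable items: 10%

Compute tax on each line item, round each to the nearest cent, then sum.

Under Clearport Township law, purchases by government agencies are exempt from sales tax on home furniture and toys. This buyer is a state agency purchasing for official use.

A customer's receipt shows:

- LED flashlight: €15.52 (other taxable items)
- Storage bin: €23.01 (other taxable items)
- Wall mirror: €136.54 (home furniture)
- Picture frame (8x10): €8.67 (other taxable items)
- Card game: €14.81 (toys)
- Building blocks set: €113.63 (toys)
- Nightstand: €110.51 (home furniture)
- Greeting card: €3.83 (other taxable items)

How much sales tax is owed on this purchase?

LED flashlight €15.52: other taxable items → 10% → €1.55
Storage bin €23.01: other taxable items → 10% → €2.30
Wall mirror €136.54: home furniture, buyer-exempt → 0% → €0.00
Picture frame (8x10) €8.67: other taxable items → 10% → €0.87
Card game €14.81: toys, buyer-exempt → 0% → €0.00
Building blocks set €113.63: toys, buyer-exempt → 0% → €0.00
Nightstand €110.51: home furniture, buyer-exempt → 0% → €0.00
Greeting card €3.83: other taxable items → 10% → €0.38
Total tax = €1.55 + €2.30 + €0.87 + €0.38 = €5.10

€5.10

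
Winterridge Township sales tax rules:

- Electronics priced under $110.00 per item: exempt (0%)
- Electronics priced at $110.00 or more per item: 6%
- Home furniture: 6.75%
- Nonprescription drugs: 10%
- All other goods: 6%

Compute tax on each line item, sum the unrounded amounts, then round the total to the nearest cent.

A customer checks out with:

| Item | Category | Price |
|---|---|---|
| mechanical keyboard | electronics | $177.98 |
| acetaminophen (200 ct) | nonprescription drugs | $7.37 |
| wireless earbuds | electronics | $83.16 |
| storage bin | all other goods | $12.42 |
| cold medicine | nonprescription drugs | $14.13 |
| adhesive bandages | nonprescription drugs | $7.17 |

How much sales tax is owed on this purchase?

$14.29

Mechanical keyboard $177.98: electronics, $110.00 or more → 6% → $10.6788
Acetaminophen (200 ct) $7.37: nonprescription drugs → 10% → $0.737
Wireless earbuds $83.16: electronics, under $110.00 → 0% → $0.00
Storage bin $12.42: all other goods → 6% → $0.7452
Cold medicine $14.13: nonprescription drugs → 10% → $1.413
Adhesive bandages $7.17: nonprescription drugs → 10% → $0.717
Unrounded tax sum = $14.291 → $14.29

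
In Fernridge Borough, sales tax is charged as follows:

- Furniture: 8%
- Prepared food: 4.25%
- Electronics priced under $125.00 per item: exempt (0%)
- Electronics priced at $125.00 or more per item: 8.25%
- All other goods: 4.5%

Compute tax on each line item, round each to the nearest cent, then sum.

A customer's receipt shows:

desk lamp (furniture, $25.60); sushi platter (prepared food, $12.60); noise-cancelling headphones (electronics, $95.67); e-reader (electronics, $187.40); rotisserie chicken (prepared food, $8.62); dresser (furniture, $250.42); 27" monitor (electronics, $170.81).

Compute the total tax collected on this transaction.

Desk lamp $25.60: furniture → 8% → $2.05
Sushi platter $12.60: prepared food → 4.25% → $0.54
Noise-cancelling headphones $95.67: electronics, under $125.00 → 0% → $0.00
E-reader $187.40: electronics, $125.00 or more → 8.25% → $15.46
Rotisserie chicken $8.62: prepared food → 4.25% → $0.37
Dresser $250.42: furniture → 8% → $20.03
27" monitor $170.81: electronics, $125.00 or more → 8.25% → $14.09
Total tax = $2.05 + $0.54 + $15.46 + $0.37 + $20.03 + $14.09 = $52.54

$52.54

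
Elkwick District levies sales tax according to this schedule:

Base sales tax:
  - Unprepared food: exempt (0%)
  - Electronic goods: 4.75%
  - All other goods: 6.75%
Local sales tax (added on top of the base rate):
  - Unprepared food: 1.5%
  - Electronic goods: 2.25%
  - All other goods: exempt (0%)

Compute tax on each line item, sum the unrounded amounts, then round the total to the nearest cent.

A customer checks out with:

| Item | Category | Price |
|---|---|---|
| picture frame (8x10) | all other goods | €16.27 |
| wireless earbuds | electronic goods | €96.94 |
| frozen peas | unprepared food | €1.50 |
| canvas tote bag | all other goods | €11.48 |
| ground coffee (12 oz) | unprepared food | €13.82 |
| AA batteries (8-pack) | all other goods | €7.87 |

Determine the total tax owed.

Picture frame (8x10) €16.27: all other goods → 6.75% + 0% local = 6.75% → €1.098225
Wireless earbuds €96.94: electronic goods → 4.75% + 2.25% local = 7% → €6.7858
Frozen peas €1.50: unprepared food → 0% + 1.5% local = 1.5% → €0.0225
Canvas tote bag €11.48: all other goods → 6.75% + 0% local = 6.75% → €0.7749
Ground coffee (12 oz) €13.82: unprepared food → 0% + 1.5% local = 1.5% → €0.2073
AA batteries (8-pack) €7.87: all other goods → 6.75% + 0% local = 6.75% → €0.531225
Unrounded tax sum = €9.41995 → €9.42

€9.42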